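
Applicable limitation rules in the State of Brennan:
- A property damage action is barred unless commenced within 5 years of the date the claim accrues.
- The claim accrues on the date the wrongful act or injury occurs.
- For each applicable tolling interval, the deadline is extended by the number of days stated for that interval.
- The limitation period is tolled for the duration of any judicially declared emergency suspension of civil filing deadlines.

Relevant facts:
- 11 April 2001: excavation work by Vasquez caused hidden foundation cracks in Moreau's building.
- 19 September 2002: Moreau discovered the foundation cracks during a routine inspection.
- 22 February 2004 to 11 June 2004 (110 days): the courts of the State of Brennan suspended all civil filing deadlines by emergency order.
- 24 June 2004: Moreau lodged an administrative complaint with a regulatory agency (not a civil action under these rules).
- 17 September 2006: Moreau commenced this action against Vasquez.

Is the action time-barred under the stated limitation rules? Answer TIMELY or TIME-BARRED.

TIME-BARRED

Accrual is governed by the date of the act, so the period began to run on 11 April 2001; the later discovery on 19 September 2002 is irrelevant under the stated rule.
The untolled deadline — 5 years after 11 April 2001 — is 11 April 2006.
Because the emergency suspension of filing deadlines ran from 22 February 2004 to 11 June 2004, the deadline is extended by 110 days to 30 July 2006.
None of the other events listed affects the running of the period under the stated rules.
Moreau filed on 17 September 2006, after the 30 July 2006 deadline, so the action is time-barred.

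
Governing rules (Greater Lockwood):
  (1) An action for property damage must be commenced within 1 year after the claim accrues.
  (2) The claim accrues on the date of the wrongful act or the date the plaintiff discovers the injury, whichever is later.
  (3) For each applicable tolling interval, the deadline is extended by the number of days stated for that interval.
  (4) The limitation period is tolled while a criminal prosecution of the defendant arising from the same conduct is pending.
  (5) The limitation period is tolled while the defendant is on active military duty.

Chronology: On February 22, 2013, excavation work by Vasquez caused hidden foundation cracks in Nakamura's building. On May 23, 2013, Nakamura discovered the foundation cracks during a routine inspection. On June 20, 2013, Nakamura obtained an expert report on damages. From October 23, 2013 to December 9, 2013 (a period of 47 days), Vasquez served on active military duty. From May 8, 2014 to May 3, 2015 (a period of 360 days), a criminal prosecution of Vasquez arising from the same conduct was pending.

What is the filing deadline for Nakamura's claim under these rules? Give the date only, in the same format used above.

Because discovery on May 23, 2013 post-dates the February 22, 2013 act, accrual under the later-of rule falls on May 23, 2013.
The untolled deadline — 1 year after May 23, 2013 — is May 23, 2014.
Because the defendant's active military service ran from October 23, 2013 to December 9, 2013, the deadline is extended by 47 days to July 9, 2014.
Because the pending criminal prosecution ran from May 8, 2014 to May 3, 2015, the deadline is extended by 360 days to July 4, 2015.
None of the other events listed affects the running of the period under the stated rules.

July 4, 2015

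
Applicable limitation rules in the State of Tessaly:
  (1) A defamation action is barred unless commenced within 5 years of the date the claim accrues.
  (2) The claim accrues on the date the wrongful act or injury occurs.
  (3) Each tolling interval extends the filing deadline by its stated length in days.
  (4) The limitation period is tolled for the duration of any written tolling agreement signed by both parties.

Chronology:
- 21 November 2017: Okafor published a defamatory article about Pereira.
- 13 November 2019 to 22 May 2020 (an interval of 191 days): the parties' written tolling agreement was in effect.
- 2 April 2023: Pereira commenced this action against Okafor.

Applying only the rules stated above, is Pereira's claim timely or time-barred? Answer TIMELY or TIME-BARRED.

The claim accrued on 21 November 2017, the date of the act.
5 years from 21 November 2017 is 21 November 2022.
Because the written tolling agreement ran from 13 November 2019 to 22 May 2020, the deadline is extended by 191 days to 31 May 2023.
Pereira filed on 2 April 2023, before the 31 May 2023 deadline, so the action is timely.

TIMELY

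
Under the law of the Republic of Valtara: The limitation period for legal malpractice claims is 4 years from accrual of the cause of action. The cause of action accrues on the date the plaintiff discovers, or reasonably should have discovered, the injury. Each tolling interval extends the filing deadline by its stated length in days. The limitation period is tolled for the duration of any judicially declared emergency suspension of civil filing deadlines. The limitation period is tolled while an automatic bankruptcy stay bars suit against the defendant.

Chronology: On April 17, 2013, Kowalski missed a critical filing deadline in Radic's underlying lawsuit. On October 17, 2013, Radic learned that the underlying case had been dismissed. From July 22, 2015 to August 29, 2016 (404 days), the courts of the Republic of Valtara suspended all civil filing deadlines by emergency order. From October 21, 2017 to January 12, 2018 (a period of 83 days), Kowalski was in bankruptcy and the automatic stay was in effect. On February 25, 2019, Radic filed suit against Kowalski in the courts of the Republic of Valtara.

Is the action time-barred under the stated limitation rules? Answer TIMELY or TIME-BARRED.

The claim did not accrue until Radic discovered the injury on October 17, 2013; the April 17, 2013 act date does not start the clock under the stated rule.
4 years from October 17, 2013 is October 17, 2017.
Because the emergency suspension of filing deadlines ran from July 22, 2015 to August 29, 2016, the deadline is extended by 404 days to November 25, 2018.
The period was tolled for 83 days by the automatic bankruptcy stay (October 21, 2017 to January 12, 2018), pushing the deadline to February 16, 2019.
Radic filed on February 25, 2019, after the February 16, 2019 deadline, so the action is time-barred.

TIME-BARRED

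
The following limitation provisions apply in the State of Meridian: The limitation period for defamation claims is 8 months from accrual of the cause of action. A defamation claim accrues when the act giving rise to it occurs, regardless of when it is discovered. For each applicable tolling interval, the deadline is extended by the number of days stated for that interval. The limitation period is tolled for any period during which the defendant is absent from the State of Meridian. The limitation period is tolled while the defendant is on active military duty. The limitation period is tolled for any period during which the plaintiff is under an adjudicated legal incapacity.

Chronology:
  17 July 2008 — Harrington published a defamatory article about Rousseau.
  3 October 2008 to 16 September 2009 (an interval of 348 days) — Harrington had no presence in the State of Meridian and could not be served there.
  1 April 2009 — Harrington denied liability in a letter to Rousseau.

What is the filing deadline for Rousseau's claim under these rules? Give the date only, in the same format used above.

28 February 2010

The limitation period began to run on 17 July 2008.
Adding the 8 months base period to 17 July 2008 gives a deadline of 17 March 2009, before any tolling.
Because the defendant's absence from the jurisdiction ran from 3 October 2008 to 16 September 2009, the deadline is extended by 348 days to 28 February 2010.
Nothing else in the chronology tolls or restarts the period.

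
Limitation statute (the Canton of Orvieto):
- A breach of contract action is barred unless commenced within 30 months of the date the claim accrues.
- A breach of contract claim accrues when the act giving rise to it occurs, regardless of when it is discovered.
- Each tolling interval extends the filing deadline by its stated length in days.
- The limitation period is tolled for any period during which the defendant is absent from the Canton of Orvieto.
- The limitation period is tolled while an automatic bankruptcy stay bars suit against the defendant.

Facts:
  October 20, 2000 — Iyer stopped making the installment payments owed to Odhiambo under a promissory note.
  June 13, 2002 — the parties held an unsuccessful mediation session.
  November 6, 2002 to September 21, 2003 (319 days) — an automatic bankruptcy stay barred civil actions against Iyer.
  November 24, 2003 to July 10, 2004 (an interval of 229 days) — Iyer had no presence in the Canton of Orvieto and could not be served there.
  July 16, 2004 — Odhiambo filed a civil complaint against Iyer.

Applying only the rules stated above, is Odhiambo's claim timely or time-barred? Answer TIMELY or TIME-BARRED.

The limitation period began to run on October 20, 2000.
Adding the 30 months base period to October 20, 2000 gives a deadline of April 20, 2003, before any tolling.
The period was tolled for 319 days by the automatic bankruptcy stay (November 6, 2002 to September 21, 2003), pushing the deadline to March 4, 2004.
Because the defendant's absence from the jurisdiction ran from November 24, 2003 to July 10, 2004, the deadline is extended by 229 days to October 19, 2004.
None of the other events listed affects the running of the period under the stated rules.
Odhiambo filed on July 16, 2004, before the October 19, 2004 deadline, so the action is timely.

TIMELY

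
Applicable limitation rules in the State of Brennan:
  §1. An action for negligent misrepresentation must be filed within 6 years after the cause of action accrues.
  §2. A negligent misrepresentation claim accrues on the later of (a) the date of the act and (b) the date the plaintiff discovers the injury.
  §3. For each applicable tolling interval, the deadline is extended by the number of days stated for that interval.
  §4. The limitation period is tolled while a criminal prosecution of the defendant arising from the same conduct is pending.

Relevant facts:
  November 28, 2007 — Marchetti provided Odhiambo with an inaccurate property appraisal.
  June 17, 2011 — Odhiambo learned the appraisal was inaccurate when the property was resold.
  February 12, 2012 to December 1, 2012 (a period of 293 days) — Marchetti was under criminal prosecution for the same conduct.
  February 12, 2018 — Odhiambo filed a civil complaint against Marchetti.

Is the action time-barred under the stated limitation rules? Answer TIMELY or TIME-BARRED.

TIMELY

Taking the later of the act (November 28, 2007) and discovery (June 17, 2011), the claim accrued on June 17, 2011.
Adding the 6 years base period to June 17, 2011 gives a deadline of June 17, 2017, before any tolling.
Because the pending criminal prosecution ran from February 12, 2012 to December 1, 2012, the deadline is extended by 293 days to April 6, 2018.
Filing on February 12, 2018 beat the April 6, 2018 deadline — the action is timely.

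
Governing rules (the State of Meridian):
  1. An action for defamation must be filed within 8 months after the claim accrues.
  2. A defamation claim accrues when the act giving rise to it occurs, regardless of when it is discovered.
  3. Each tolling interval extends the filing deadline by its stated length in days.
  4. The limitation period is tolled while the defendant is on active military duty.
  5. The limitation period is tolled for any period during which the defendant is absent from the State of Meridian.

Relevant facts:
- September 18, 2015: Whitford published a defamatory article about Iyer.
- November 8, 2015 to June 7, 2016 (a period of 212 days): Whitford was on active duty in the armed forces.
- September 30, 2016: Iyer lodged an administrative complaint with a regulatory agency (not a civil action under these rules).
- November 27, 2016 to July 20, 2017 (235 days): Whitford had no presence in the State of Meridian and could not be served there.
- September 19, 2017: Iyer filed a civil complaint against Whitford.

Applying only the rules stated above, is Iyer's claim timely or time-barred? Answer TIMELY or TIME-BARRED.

TIME-BARRED

The claim accrued on September 18, 2015, when the wrongful act occurred.
The untolled deadline — 8 months after September 18, 2015 — is May 18, 2016.
Because the defendant's active military service ran from November 8, 2015 to June 7, 2016, the deadline is extended by 212 days to December 16, 2016.
The defendant's absence from the jurisdiction from November 27, 2016 to July 20, 2017 tolled the period for 235 days, extending the deadline to August 8, 2017.
Nothing else in the chronology tolls or restarts the period.
The September 19, 2017 filing falls after the August 8, 2017 deadline; the claim is time-barred.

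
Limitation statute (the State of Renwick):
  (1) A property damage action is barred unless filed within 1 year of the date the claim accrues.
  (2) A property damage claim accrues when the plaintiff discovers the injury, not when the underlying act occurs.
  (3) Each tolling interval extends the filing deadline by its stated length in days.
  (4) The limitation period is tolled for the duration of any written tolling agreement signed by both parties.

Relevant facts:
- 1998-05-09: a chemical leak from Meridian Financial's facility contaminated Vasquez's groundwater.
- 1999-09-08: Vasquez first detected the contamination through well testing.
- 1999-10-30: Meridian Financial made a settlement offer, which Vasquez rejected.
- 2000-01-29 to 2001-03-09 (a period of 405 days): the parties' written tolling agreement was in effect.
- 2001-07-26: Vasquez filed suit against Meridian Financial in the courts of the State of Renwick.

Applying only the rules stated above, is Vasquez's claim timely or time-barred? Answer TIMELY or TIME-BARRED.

TIMELY

The claim did not accrue until Vasquez discovered the injury on 1999-09-08; the 1998-05-09 act date does not start the clock under the stated rule.
Adding the 1 year base period to 1999-09-08 gives a deadline of 2000-09-08, before any tolling.
The written tolling agreement from 2000-01-29 to 2001-03-09 tolled the period for 405 days, extending the deadline to 2001-10-18.
The other events in the timeline have no effect on the limitation period under the stated rules.
The 2001-07-26 filing precedes the 2001-10-18 deadline; the claim is timely.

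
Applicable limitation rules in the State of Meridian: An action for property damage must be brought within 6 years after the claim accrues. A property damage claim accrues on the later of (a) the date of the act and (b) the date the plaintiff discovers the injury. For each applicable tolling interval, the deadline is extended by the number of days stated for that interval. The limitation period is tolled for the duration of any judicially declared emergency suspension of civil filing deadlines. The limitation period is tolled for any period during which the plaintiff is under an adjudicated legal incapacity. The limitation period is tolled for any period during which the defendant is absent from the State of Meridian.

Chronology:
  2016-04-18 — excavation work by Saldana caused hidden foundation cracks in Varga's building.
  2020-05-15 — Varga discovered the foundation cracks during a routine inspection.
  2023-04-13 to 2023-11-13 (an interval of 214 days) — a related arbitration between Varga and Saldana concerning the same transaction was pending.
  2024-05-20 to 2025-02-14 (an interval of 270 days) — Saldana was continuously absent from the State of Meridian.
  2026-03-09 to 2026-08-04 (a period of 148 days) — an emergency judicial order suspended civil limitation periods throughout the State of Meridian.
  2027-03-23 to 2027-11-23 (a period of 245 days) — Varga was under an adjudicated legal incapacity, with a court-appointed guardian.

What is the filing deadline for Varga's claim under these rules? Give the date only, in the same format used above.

Taking the later of the act (2016-04-18) and discovery (2020-05-15), the claim accrued on 2020-05-15.
6 years from 2020-05-15 is 2026-05-15.
Because the defendant's absence from the jurisdiction ran from 2024-05-20 to 2025-02-14, the deadline is extended by 270 days to 2027-02-09.
The emergency suspension of filing deadlines from 2026-03-09 to 2026-08-04 tolled the period for 148 days, extending the deadline to 2027-07-07.
The period was tolled for 245 days by the plaintiff's legal incapacity (2027-03-23 to 2027-11-23), pushing the deadline to 2028-03-08.
The pending related arbitration from 2023-04-13 to 2023-11-13 does not toll the period, because no stated rule makes a pending arbitration a tolling event.

2028-03-08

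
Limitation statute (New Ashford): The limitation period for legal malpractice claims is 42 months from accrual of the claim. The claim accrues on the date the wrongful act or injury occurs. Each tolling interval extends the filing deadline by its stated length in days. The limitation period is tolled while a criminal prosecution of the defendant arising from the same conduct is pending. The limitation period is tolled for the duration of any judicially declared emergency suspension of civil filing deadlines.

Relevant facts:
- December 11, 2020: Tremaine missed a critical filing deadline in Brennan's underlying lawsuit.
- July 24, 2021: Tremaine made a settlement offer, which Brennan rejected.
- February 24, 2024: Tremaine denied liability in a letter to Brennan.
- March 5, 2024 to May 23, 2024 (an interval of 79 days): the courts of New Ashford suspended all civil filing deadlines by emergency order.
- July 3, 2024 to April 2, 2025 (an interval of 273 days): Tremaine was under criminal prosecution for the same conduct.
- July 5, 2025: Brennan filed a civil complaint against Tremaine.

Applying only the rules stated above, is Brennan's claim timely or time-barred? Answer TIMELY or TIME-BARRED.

TIME-BARRED

The claim accrued on December 11, 2020, when the wrongful act occurred.
42 months from December 11, 2020 is June 11, 2024.
Because the emergency suspension of filing deadlines ran from March 5, 2024 to May 23, 2024, the deadline is extended by 79 days to August 29, 2024.
The pending criminal prosecution from July 3, 2024 to April 2, 2025 tolled the period for 273 days, extending the deadline to May 29, 2025.
Nothing else in the chronology tolls or restarts the period.
Brennan filed on July 5, 2025, after the May 29, 2025 deadline, so the action is time-barred.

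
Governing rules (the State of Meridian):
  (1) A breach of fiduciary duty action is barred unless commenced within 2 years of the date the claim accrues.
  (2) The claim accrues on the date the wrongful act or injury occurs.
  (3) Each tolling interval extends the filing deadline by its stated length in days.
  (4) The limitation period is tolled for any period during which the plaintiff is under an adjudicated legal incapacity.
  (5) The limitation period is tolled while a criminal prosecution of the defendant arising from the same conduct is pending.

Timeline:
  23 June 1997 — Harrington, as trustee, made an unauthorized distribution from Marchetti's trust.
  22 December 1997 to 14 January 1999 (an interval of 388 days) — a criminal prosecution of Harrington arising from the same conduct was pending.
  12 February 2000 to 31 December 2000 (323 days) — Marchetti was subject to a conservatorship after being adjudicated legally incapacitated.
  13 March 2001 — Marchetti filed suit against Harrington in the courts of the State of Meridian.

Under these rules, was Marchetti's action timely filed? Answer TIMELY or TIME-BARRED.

The limitation period began to run on 23 June 1997.
The untolled deadline — 2 years after 23 June 1997 — is 23 June 1999.
Because the pending criminal prosecution ran from 22 December 1997 to 14 January 1999, the deadline is extended by 388 days to 15 July 2000.
The plaintiff's legal incapacity from 12 February 2000 to 31 December 2000 tolled the period for 323 days, extending the deadline to 3 June 2001.
Marchetti filed on 13 March 2001, before the 3 June 2001 deadline, so the action is timely.

TIMELY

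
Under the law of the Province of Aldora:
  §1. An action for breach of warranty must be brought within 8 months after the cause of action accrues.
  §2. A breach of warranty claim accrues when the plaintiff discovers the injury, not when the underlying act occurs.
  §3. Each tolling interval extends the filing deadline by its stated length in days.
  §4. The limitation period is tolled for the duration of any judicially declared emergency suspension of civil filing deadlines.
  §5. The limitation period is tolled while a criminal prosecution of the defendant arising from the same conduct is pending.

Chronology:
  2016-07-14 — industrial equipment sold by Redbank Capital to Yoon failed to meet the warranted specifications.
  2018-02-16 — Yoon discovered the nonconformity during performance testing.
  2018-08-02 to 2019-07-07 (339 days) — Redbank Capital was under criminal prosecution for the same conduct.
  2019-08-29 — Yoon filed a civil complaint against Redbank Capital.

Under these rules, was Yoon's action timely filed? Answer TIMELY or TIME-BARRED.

TIMELY

Under the discovery rule, the claim accrued on 2018-02-16, when Yoon discovered the injury — not on the 2016-07-14 date of the underlying act.
The untolled deadline — 8 months after 2018-02-16 — is 2018-10-16.
The pending criminal prosecution from 2018-08-02 to 2019-07-07 tolled the period for 339 days, extending the deadline to 2019-09-20.
The 2019-08-29 filing precedes the 2019-09-20 deadline; the claim is timely.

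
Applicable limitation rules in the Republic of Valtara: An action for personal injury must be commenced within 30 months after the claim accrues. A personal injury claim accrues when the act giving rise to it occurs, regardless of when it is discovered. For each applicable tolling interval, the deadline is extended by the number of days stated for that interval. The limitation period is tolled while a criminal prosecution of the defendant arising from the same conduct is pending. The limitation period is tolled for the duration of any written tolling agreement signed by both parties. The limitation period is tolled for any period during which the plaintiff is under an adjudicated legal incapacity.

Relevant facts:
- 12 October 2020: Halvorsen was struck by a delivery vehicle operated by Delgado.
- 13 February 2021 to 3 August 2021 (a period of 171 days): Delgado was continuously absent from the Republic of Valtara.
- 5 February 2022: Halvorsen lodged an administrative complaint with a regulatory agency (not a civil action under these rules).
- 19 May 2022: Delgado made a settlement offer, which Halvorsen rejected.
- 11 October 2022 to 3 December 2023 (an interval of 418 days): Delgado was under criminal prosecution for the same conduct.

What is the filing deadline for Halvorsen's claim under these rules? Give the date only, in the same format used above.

3 June 2024

The claim accrued on 12 October 2020, when the wrongful act occurred.
The untolled deadline — 30 months after 12 October 2020 — is 12 April 2023.
Because the pending criminal prosecution ran from 11 October 2022 to 3 December 2023, the deadline is extended by 418 days to 3 June 2024.
No stated provision tolls the period for the defendant's absence, so the interval from 13 February 2021 to 3 August 2021 has no effect on the deadline.
The other events in the timeline have no effect on the limitation period under the stated rules.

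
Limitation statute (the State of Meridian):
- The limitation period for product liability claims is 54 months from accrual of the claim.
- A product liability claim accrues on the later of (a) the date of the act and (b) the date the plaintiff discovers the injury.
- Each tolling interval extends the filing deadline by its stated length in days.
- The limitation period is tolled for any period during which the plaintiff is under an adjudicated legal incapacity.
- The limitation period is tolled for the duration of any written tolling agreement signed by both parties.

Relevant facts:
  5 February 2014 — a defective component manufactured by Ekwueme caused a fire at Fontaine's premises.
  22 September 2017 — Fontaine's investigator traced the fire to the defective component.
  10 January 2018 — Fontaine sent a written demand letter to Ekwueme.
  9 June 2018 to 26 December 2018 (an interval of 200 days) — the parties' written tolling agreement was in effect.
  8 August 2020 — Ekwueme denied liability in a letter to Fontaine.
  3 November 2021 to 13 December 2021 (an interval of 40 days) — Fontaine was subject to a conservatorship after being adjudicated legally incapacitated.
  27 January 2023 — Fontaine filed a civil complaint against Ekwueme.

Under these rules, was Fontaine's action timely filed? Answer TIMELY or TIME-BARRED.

TIME-BARRED

The claim accrued on 22 September 2017 — the later of the 5 February 2014 act and the 22 September 2017 discovery.
Adding the 54 months base period to 22 September 2017 gives a deadline of 22 March 2022, before any tolling.
The period was tolled for 200 days by the written tolling agreement (9 June 2018 to 26 December 2018), pushing the deadline to 8 October 2022.
Because the plaintiff's legal incapacity ran from 3 November 2021 to 13 December 2021, the deadline is extended by 40 days to 17 November 2022.
Nothing else in the chronology tolls or restarts the period.
Fontaine filed on 27 January 2023, after the 17 November 2022 deadline, so the action is time-barred.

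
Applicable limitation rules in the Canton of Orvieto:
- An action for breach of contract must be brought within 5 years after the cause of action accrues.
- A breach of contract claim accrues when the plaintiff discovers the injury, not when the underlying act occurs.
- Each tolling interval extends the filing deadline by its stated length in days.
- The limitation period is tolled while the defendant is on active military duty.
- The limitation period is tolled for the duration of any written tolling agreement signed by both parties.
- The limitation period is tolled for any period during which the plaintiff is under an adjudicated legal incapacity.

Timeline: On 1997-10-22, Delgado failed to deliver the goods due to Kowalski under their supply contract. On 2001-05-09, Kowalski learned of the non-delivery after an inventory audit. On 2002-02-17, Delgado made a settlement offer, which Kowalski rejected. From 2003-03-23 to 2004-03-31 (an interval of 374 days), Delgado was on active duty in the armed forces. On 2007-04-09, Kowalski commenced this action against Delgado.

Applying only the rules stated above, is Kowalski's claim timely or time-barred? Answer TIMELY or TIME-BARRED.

The claim did not accrue until Kowalski discovered the injury on 2001-05-09; the 1997-10-22 act date does not start the clock under the stated rule.
5 years from 2001-05-09 is 2006-05-09.
The defendant's active military service from 2003-03-23 to 2004-03-31 tolled the period for 374 days, extending the deadline to 2007-05-18.
The other events in the timeline have no effect on the limitation period under the stated rules.
Filing on 2007-04-09 beat the 2007-05-18 deadline — the action is timely.

TIMELY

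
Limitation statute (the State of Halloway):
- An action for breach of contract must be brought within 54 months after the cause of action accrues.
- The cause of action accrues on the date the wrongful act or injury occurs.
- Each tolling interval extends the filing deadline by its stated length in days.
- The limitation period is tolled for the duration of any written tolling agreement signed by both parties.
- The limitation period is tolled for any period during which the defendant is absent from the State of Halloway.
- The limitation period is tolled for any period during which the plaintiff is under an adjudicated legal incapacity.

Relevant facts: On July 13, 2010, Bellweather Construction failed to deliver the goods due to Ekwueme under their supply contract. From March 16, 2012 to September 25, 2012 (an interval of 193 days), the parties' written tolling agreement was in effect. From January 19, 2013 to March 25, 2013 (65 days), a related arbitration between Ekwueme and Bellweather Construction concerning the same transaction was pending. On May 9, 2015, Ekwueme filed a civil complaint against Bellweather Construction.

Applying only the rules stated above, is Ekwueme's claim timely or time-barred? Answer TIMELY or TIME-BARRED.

TIMELY

The cause of action accrued on July 13, 2010, the date of the act.
54 months from July 13, 2010 is January 13, 2015.
The written tolling agreement from March 16, 2012 to September 25, 2012 tolled the period for 193 days, extending the deadline to July 25, 2015.
No stated provision tolls the period for a pending arbitration, so the interval from January 19, 2013 to March 25, 2013 has no effect on the deadline.
Ekwueme filed on May 9, 2015, before the July 25, 2015 deadline, so the action is timely.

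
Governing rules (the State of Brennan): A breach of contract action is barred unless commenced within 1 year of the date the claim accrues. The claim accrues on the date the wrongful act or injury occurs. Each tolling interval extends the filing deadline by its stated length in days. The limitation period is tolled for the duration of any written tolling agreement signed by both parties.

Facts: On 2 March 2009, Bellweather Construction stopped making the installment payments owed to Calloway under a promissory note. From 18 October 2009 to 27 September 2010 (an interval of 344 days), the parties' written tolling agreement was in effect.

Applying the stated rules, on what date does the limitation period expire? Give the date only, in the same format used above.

The claim accrued on 2 March 2009, when the wrongful act occurred.
1 year from 2 March 2009 is 2 March 2010.
The period was tolled for 344 days by the written tolling agreement (18 October 2009 to 27 September 2010), pushing the deadline to 9 February 2011.

9 February 2011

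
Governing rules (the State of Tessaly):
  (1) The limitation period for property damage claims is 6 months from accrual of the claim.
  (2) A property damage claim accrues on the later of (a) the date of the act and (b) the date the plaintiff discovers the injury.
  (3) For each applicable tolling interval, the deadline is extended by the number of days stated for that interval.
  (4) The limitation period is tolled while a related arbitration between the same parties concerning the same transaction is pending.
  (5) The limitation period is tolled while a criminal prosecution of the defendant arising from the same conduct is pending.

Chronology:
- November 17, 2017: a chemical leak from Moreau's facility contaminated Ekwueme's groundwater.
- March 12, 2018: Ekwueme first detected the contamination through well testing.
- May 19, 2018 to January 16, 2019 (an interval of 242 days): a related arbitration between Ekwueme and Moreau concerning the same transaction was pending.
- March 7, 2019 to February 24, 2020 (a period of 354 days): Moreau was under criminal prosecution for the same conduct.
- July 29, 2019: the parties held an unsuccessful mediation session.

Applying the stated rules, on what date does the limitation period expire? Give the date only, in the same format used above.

Taking the later of the act (November 17, 2017) and discovery (March 12, 2018), the claim accrued on March 12, 2018.
The untolled deadline — 6 months after March 12, 2018 — is September 12, 2018.
The pending related arbitration from May 19, 2018 to January 16, 2019 tolled the period for 242 days, extending the deadline to May 12, 2019.
Because the pending criminal prosecution ran from March 7, 2019 to February 24, 2020, the deadline is extended by 354 days to April 30, 2020.
None of the other events listed affects the running of the period under the stated rules.

April 30, 2020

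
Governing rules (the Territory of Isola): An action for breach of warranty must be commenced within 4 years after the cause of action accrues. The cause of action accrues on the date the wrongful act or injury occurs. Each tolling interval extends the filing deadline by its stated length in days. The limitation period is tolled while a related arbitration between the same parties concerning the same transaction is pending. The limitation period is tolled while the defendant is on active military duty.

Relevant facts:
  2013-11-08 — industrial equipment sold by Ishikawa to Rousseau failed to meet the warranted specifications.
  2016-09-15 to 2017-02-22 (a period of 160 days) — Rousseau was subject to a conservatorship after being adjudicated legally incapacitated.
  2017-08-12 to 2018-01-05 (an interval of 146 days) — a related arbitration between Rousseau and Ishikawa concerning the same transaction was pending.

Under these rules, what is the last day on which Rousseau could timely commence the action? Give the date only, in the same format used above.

2018-04-03

The limitation period began to run on 2013-11-08.
Adding the 4 years base period to 2013-11-08 gives a deadline of 2017-11-08, before any tolling.
Because the pending related arbitration ran from 2017-08-12 to 2018-01-05, the deadline is extended by 146 days to 2018-04-03.
The plaintiff's legal incapacity from 2016-09-15 to 2017-02-22 does not toll the period, because no stated rule makes the plaintiff's incapacity a tolling event.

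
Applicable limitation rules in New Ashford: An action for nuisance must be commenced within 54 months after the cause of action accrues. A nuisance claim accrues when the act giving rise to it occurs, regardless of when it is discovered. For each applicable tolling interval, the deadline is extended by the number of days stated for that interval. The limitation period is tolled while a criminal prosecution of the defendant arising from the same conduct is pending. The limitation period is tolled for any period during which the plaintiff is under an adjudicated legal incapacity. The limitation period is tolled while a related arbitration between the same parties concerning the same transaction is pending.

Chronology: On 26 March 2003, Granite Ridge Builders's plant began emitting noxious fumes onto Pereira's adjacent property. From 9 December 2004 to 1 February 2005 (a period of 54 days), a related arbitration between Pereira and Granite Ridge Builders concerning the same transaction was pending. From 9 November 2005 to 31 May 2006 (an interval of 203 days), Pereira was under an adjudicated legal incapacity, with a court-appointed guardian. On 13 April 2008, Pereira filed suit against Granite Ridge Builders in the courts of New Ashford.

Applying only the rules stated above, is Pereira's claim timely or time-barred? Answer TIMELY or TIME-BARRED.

TIMELY

The cause of action accrued on 26 March 2003, the date of the act.
Adding the 54 months base period to 26 March 2003 gives a deadline of 26 September 2007, before any tolling.
Because the pending related arbitration ran from 9 December 2004 to 1 February 2005, the deadline is extended by 54 days to 19 November 2007.
The period was tolled for 203 days by the plaintiff's legal incapacity (9 November 2005 to 31 May 2006), pushing the deadline to 9 June 2008.
Filing on 13 April 2008 beat the 9 June 2008 deadline — the action is timely.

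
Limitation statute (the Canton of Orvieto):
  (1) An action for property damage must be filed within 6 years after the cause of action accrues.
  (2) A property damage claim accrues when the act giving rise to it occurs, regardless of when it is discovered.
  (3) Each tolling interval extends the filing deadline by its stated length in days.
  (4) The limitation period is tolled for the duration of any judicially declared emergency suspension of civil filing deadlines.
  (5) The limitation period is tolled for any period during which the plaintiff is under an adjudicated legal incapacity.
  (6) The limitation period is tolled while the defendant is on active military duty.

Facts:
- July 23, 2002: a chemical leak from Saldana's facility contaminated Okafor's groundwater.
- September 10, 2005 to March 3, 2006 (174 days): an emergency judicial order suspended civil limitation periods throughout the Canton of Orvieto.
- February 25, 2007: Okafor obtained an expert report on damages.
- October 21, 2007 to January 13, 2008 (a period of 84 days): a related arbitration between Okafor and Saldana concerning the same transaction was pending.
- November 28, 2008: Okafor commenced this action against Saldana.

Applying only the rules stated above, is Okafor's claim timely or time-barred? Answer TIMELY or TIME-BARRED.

The limitation period began to run on July 23, 2002.
The untolled deadline — 6 years after July 23, 2002 — is July 23, 2008.
Because the emergency suspension of filing deadlines ran from September 10, 2005 to March 3, 2006, the deadline is extended by 174 days to January 13, 2009.
The pending related arbitration from October 21, 2007 to January 13, 2008 does not toll the period, because no stated rule makes a pending arbitration a tolling event.
Nothing else in the chronology tolls or restarts the period.
Okafor filed on November 28, 2008, before the January 13, 2009 deadline, so the action is timely.

TIMELY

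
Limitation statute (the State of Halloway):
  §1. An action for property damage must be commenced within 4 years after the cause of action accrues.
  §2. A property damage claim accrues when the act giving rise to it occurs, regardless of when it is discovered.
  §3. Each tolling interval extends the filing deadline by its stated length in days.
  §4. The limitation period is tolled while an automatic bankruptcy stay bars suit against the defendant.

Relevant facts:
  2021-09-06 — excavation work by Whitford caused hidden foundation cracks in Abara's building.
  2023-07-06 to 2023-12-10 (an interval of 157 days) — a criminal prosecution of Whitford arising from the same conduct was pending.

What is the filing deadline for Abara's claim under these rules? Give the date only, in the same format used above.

2025-09-06

The claim accrued on 2021-09-06, when the wrongful act occurred.
Adding the 4 years base period to 2021-09-06 gives a deadline of 2025-09-06, before any tolling.
Although a criminal prosecution ran from 2023-07-06 to 2023-12-10, the stated rules do not make that a tolling event, so it is disregarded.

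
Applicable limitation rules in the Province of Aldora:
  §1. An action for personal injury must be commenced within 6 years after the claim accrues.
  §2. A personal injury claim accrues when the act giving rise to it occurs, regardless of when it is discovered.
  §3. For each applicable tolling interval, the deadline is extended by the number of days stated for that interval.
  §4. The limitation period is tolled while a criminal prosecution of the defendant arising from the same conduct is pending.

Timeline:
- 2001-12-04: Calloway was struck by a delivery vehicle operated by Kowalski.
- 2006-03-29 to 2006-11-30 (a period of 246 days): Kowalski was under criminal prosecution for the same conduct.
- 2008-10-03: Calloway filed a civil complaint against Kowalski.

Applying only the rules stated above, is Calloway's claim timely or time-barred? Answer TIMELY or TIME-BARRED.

The claim accrued on 2001-12-04, when the wrongful act occurred.
Adding the 6 years base period to 2001-12-04 gives a deadline of 2007-12-04, before any tolling.
The period was tolled for 246 days by the pending criminal prosecution (2006-03-29 to 2006-11-30), pushing the deadline to 2008-08-06.
Calloway filed on 2008-10-03, after the 2008-08-06 deadline, so the action is time-barred.

TIME-BARRED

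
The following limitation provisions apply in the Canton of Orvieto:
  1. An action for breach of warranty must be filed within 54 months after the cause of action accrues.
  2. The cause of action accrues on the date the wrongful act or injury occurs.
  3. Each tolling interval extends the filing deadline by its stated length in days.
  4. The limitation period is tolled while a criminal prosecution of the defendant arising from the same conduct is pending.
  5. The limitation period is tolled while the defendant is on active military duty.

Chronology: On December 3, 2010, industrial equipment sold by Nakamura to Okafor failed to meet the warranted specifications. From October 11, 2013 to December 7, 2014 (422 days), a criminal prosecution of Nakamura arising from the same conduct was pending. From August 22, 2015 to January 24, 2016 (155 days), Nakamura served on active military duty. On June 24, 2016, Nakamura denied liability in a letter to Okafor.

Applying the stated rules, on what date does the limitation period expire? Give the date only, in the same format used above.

The limitation period began to run on December 3, 2010.
The untolled deadline — 54 months after December 3, 2010 — is June 3, 2015.
The pending criminal prosecution from October 11, 2013 to December 7, 2014 tolled the period for 422 days, extending the deadline to July 29, 2016.
The defendant's active military service from August 22, 2015 to January 24, 2016 tolled the period for 155 days, extending the deadline to December 31, 2016.
None of the other events listed affects the running of the period under the stated rules.

December 31, 2016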